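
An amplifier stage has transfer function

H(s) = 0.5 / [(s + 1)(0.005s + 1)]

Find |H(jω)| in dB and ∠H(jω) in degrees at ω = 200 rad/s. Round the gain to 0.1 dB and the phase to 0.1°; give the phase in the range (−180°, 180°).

-55.1 dB, -134.7°

At ω = 200 rad/s:
pole (1 + j200·1) = 1 + j200 → |·| ≈ 200, ∠ ≈ 89.71°
pole (1 + j200·0.005) = 1 + j1 → |·| ≈ 1.4142, ∠ ≈ 45.00°
|H| = 0.5 · 1 / (200 · 1.4142) ≈ 0.0017678
Gain = 20 log₁₀(0.0017678) ≈ -55.05 dB
∠H = (0°) − (89.71° + 45.00°) = -134.71°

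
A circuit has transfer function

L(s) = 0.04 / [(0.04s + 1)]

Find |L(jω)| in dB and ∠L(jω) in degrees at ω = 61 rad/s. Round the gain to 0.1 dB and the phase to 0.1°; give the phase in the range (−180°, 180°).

-36.4 dB, -67.7°

At ω = 61 rad/s:
pole (1 + j61·0.04) = 1 + j2.44 → |·| ≈ 2.637, ∠ ≈ 67.71°
|L| = 0.04 · 1 / (2.637) ≈ 0.015169
Gain = 20 log₁₀(0.015169) ≈ -36.38 dB
∠L = (0°) − (67.71°) = -67.71°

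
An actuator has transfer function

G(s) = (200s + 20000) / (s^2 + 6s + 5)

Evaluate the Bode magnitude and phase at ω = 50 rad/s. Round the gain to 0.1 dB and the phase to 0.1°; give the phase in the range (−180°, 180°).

19.0 dB, -146.6°

Substitute s = j50:
Numerator: 200(j50) + 20000 = 20000 + j10000
Denominator: (j50)^2 + 6(j50) + 5 = -2495 + j300
|N| = √(20000² + 10000²) ≈ 22361, ∠N ≈ 26.57°
|D| = √(2495² + 300²) ≈ 2513, ∠D ≈ 173.14°
|G| = 22361 / 2513 ≈ 8.8981
Gain = 20 log₁₀(8.8981) ≈ 18.99 dB
∠G = 26.57° − 173.14° = -146.57°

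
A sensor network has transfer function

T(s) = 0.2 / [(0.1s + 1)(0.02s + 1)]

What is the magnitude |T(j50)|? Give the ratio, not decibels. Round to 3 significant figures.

0.0277

At ω = 50 rad/s:
pole (1 + j50·0.1) = 1 + j5 → |·| ≈ 5.099, ∠ ≈ 78.69°
pole (1 + j50·0.02) = 1 + j1 → |·| ≈ 1.4142, ∠ ≈ 45.00°
|T| = 0.2 · 1 / (5.099 · 1.4142) ≈ 0.027735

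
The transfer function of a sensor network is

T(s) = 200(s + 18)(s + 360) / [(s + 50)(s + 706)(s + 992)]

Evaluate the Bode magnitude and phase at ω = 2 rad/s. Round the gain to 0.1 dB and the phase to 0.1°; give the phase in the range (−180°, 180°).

-28.6 dB, 4.1°

At s = jω = j2:
zero (s+18): 18 + j2 → |·| = √(18²+2²) = √328 ≈ 18.111, ∠ = arctan(2/18) ≈ 6.34°
zero (s+360): 360 + j2 → |·| = √(360²+2²) = √129604 ≈ 360.01, ∠ = arctan(2/360) ≈ 0.32°
pole (s+50): 50 + j2 → |·| = √(50²+2²) = √2504 ≈ 50.04, ∠ = arctan(2/50) ≈ 2.29°
pole (s+706): 706 + j2 → |·| = √(706²+2²) = √498440 ≈ 706, ∠ = arctan(2/706) ≈ 0.16°
pole (s+992): 992 + j2 → |·| = √(992²+2²) = √984068 ≈ 992, ∠ = arctan(2/992) ≈ 0.12°
|T| = 200 · 6520.1 / 3.5046e+07 ≈ 0.037209
Gain = 20 log₁₀(0.037209) ≈ -28.59 dB
∠T = 6.66° − 2.57° = 4.09°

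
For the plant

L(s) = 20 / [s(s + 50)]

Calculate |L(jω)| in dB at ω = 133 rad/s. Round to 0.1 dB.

At s = jω = j133:
pole (s+50): 50 + j133 → |·| = √(50²+133²) = √20189 ≈ 142.09, ∠ = arctan(133/50) ≈ 69.40°
pole at origin: |s| = 133, ∠ = 90.00° (in denominator)
|L| = 20 / 18898 ≈ 0.0010583
Gain = 20 log₁₀(0.0010583) ≈ -59.51 dB

-59.5 dB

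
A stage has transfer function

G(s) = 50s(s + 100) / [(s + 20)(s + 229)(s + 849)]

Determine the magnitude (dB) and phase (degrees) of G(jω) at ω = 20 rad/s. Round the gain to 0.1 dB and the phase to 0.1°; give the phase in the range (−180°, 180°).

At s = jω = j20:
zero (s+100): 100 + j20 → |·| = √(100²+20²) = √10400 ≈ 101.98, ∠ = arctan(20/100) ≈ 11.31°
zero at origin: s = j20 → |·| = 20, ∠ = 90.00°
pole (s+20): 20 + j20 → |·| = √(20²+20²) = √800 ≈ 28.284, ∠ = arctan(20/20) ≈ 45.00°
pole (s+229): 229 + j20 → |·| = √(229²+20²) = √52841 ≈ 229.87, ∠ = arctan(20/229) ≈ 4.99°
pole (s+849): 849 + j20 → |·| = √(849²+20²) = √721201 ≈ 849.24, ∠ = arctan(20/849) ≈ 1.35°
|G| = 50 · 2039.6 / 5.5215e+06 ≈ 0.01847
Gain = 20 log₁₀(0.01847) ≈ -34.67 dB
∠G = 101.31° − 51.34° = 49.97°

-34.7 dB, 50.0°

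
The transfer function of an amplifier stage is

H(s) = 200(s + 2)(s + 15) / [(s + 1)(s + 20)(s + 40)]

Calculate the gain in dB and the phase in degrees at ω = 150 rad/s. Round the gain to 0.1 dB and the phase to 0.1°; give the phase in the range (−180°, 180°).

2.2 dB, -73.6°

At s = jω = j150:
zero (s+2): 2 + j150 → |·| = √(2²+150²) = √22504 ≈ 150.01, ∠ = arctan(150/2) ≈ 89.24°
zero (s+15): 15 + j150 → |·| = √(15²+150²) = √22725 ≈ 150.75, ∠ = arctan(150/15) ≈ 84.29°
pole (s+1): 1 + j150 → |·| = √(1²+150²) = √22501 ≈ 150, ∠ = arctan(150/1) ≈ 89.62°
pole (s+20): 20 + j150 → |·| = √(20²+150²) = √22900 ≈ 151.33, ∠ = arctan(150/20) ≈ 82.41°
pole (s+40): 40 + j150 → |·| = √(40²+150²) = √24100 ≈ 155.24, ∠ = arctan(150/40) ≈ 75.07°
|H| = 200 · 22614 / 3.5239e+06 ≈ 1.2835
Gain = 20 log₁₀(1.2835) ≈ 2.17 dB
∠H = 173.53° − 247.10° = -73.57°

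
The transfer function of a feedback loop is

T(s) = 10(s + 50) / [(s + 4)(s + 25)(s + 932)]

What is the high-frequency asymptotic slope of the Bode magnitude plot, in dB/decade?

Each pole contributes −20 dB/decade at high frequency; each zero contributes +20 dB/decade.
Net: 1 zero(s) − 3 pole(s) → -40 dB/decade.

-40 dB/decade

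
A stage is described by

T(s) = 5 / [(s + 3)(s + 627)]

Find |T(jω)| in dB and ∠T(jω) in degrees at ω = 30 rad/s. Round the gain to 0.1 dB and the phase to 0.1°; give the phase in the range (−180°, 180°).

-71.6 dB, -87.0°

At s = jω = j30:
pole (s+3): 3 + j30 → |·| = √(3²+30²) = √909 ≈ 30.15, ∠ = arctan(30/3) ≈ 84.29°
pole (s+627): 627 + j30 → |·| = √(627²+30²) = √394029 ≈ 627.72, ∠ = arctan(30/627) ≈ 2.74°
|T| = 5 / 18926 ≈ 0.00026419
Gain = 20 log₁₀(0.00026419) ≈ -71.56 dB
∠T = 0.00° − 87.03° = -87.03°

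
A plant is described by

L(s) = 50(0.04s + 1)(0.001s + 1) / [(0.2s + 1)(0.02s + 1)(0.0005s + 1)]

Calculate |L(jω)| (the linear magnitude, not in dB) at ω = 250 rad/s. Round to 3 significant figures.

At ω = 250 rad/s:
zero (1 + j250·0.04) = 1 + j10 → |·| ≈ 10.05, ∠ ≈ 84.29°
zero (1 + j250·0.001) = 1 + j0.25 → |·| ≈ 1.0308, ∠ ≈ 14.04°
pole (1 + j250·0.2) = 1 + j50 → |·| ≈ 50.01, ∠ ≈ 88.85°
pole (1 + j250·0.02) = 1 + j5 → |·| ≈ 5.099, ∠ ≈ 78.69°
pole (1 + j250·0.0005) = 1 + j0.125 → |·| ≈ 1.0078, ∠ ≈ 7.13°
|L| = 50 · 10.05 · 1.0308 / (50.01 · 5.099 · 1.0078) ≈ 2.0156

2.02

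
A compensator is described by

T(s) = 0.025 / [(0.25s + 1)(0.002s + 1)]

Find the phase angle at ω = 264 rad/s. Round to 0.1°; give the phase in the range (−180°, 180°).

-117.0°

At ω = 264 rad/s:
pole (1 + j264·0.25) = 1 + j66 → |·| ≈ 66.008, ∠ ≈ 89.13°
pole (1 + j264·0.002) = 1 + j0.528 → |·| ≈ 1.1308, ∠ ≈ 27.83°
∠T = (0°) − (89.13° + 27.83°) = -116.96°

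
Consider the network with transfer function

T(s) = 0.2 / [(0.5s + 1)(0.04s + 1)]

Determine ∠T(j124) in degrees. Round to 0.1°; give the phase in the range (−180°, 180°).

At ω = 124 rad/s:
pole (1 + j124·0.5) = 1 + j62 → |·| ≈ 62.008, ∠ ≈ 89.08°
pole (1 + j124·0.04) = 1 + j4.96 → |·| ≈ 5.0598, ∠ ≈ 78.60°
∠T = (0°) − (89.08° + 78.60°) = -167.68°

-167.7°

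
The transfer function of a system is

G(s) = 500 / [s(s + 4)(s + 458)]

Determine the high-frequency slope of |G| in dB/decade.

-60 dB/decade

Each pole contributes −20 dB/decade at high frequency; each zero contributes +20 dB/decade.
Net: 0 zero(s) − 3 pole(s) → -60 dB/decade.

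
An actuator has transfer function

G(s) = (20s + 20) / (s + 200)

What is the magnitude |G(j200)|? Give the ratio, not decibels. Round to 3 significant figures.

Substitute s = j200:
Numerator: 20(j200) + 20 = 20 + j4000
Denominator: (j200) + 200 = 200 + j200
|N| = √(20² + 4000²) ≈ 4000, ∠N ≈ 89.71°
|D| = √(200² + 200²) ≈ 282.84, ∠D ≈ 45.00°
|G| = 4000 / 282.84 ≈ 14.142

14.1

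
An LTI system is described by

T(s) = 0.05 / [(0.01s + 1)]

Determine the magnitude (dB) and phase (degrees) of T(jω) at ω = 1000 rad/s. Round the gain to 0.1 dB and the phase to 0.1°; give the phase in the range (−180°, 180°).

-46.1 dB, -84.3°

At ω = 1000 rad/s:
pole (1 + j1000·0.01) = 1 + j10 → |·| ≈ 10.05, ∠ ≈ 84.29°
|T| = 0.05 · 1 / (10.05) ≈ 0.0049751
Gain = 20 log₁₀(0.0049751) ≈ -46.06 dB
∠T = (0°) − (84.29°) = -84.29°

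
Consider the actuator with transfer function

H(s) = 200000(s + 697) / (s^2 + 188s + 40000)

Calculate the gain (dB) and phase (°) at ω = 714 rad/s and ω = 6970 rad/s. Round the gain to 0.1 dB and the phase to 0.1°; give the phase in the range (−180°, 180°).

ω = 714: 52.2 dB, -118.4°; ω = 6970: 29.2 dB, -94.2°

At s = jω = j714:
zero (s+697): 697 + j714 → |·| = √(697²+714²) = √995605 ≈ 997.8, ∠ = arctan(714/697) ≈ 45.69°
quadratic: (j714)² + 188·j714 + 40000 = -469796 + j134232 → |·| ≈ 4.886e+05, ∠ ≈ 164.05°
|H| = 200000 · 997.8 / 4.886e+05 ≈ 408.43
Gain = 20 log₁₀(408.43) ≈ 52.22 dB
∠H = 45.69° − 164.05° = -118.36°

At s = jω = j6970:
zero (s+697): 697 + j6970 → |·| = √(697²+6970²) = √49066709 ≈ 7004.8, ∠ = arctan(6970/697) ≈ 84.29°
quadratic: (j6970)² + 188·j6970 + 40000 = -48540900 + j1310360 → |·| ≈ 4.8559e+07, ∠ ≈ 178.45°
|H| = 200000 · 7004.8 / 4.8559e+07 ≈ 28.851
Gain = 20 log₁₀(28.851) ≈ 29.20 dB
∠H = 84.29° − 178.45° = -94.16°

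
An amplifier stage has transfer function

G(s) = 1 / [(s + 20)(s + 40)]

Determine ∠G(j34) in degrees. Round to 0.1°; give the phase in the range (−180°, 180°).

-99.9°

At s = jω = j34:
pole (s+20): 20 + j34 → |·| = √(20²+34²) = √1556 ≈ 39.446, ∠ = arctan(34/20) ≈ 59.53°
pole (s+40): 40 + j34 → |·| = √(40²+34²) = √2756 ≈ 52.498, ∠ = arctan(34/40) ≈ 40.36°
∠G = 0.00° − 99.89° = -99.89°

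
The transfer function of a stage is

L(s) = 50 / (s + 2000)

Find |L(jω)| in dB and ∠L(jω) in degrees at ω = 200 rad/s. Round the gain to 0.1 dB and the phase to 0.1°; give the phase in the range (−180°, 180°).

-32.1 dB, -5.7°

Substitute s = j200:
Numerator: 50 = 50 + j0
Denominator: (j200) + 2000 = 2000 + j200
|N| = √(50² + 0²) ≈ 50, ∠N ≈ 0.00°
|D| = √(2000² + 200²) ≈ 2010, ∠D ≈ 5.71°
|L| = 50 / 2010 ≈ 0.024876
Gain = 20 log₁₀(0.024876) ≈ -32.08 dB
∠L = 0.00° − 5.71° = -5.71°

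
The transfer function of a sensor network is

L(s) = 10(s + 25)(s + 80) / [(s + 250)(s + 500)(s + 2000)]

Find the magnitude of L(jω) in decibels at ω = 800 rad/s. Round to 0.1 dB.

At s = jω = j800:
zero (s+25): 25 + j800 → |·| = √(25²+800²) = √640625 ≈ 800.39, ∠ = arctan(800/25) ≈ 88.21°
zero (s+80): 80 + j800 → |·| = √(80²+800²) = √646400 ≈ 803.99, ∠ = arctan(800/80) ≈ 84.29°
pole (s+250): 250 + j800 → |·| = √(250²+800²) = √702500 ≈ 838.15, ∠ = arctan(800/250) ≈ 72.65°
pole (s+500): 500 + j800 → |·| = √(500²+800²) = √890000 ≈ 943.4, ∠ = arctan(800/500) ≈ 57.99°
pole (s+2000): 2000 + j800 → |·| = √(2000²+800²) = √4640000 ≈ 2154.1, ∠ = arctan(800/2000) ≈ 21.80°
|L| = 10 · 6.4351e+05 / 1.7033e+09 ≈ 0.003778
Gain = 20 log₁₀(0.003778) ≈ -48.45 dB

-48.5 dB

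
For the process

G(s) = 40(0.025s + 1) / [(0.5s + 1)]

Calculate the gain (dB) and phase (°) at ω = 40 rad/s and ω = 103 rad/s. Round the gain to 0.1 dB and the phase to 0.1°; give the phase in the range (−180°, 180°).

At ω = 40 rad/s:
zero (1 + j40·0.025) = 1 + j1 → |·| ≈ 1.4142, ∠ ≈ 45.00°
pole (1 + j40·0.5) = 1 + j20 → |·| ≈ 20.025, ∠ ≈ 87.14°
|G| = 40 · 1.4142 / (20.025) ≈ 2.8249
Gain = 20 log₁₀(2.8249) ≈ 9.02 dB
∠G = (45.00°) − (87.14°) = -42.14°

At ω = 103 rad/s:
zero (1 + j103·0.025) = 1 + j2.575 → |·| ≈ 2.7624, ∠ ≈ 68.78°
pole (1 + j103·0.5) = 1 + j51.5 → |·| ≈ 51.51, ∠ ≈ 88.89°
|G| = 40 · 2.7624 / (51.51) ≈ 2.1451
Gain = 20 log₁₀(2.1451) ≈ 6.63 dB
∠G = (68.78°) − (88.89°) = -20.11°

ω = 40: 9.0 dB, -42.1°; ω = 103: 6.6 dB, -20.1°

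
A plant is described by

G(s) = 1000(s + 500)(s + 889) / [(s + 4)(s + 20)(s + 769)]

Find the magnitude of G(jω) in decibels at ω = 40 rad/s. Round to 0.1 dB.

50.2 dB

At s = jω = j40:
zero (s+500): 500 + j40 → |·| = √(500²+40²) = √251600 ≈ 501.6, ∠ = arctan(40/500) ≈ 4.57°
zero (s+889): 889 + j40 → |·| = √(889²+40²) = √791921 ≈ 889.9, ∠ = arctan(40/889) ≈ 2.58°
pole (s+4): 4 + j40 → |·| = √(4²+40²) = √1616 ≈ 40.2, ∠ = arctan(40/4) ≈ 84.29°
pole (s+20): 20 + j40 → |·| = √(20²+40²) = √2000 ≈ 44.721, ∠ = arctan(40/20) ≈ 63.43°
pole (s+769): 769 + j40 → |·| = √(769²+40²) = √592961 ≈ 770.04, ∠ = arctan(40/769) ≈ 2.98°
|G| = 1000 · 4.4637e+05 / 1.3844e+06 ≈ 322.43
Gain = 20 log₁₀(322.43) ≈ 50.17 dB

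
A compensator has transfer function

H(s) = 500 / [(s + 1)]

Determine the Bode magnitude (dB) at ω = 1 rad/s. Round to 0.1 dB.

51.0 dB

At ω = 1 rad/s:
pole (1 + j1·1) = 1 + j1 → |·| ≈ 1.4142, ∠ ≈ 45.00°
|H| = 500 · 1 / (1.4142) ≈ 353.56
Gain = 20 log₁₀(353.56) ≈ 50.97 dB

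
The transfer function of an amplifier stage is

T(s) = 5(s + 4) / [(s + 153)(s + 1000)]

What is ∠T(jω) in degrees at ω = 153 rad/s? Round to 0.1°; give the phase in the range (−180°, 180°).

At s = jω = j153:
zero (s+4): 4 + j153 → |·| = √(4²+153²) = √23425 ≈ 153.05, ∠ = arctan(153/4) ≈ 88.50°
pole (s+153): 153 + j153 → |·| = √(153²+153²) = √46818 ≈ 216.37, ∠ = arctan(153/153) ≈ 45.00°
pole (s+1000): 1000 + j153 → |·| = √(1000²+153²) = √1023409 ≈ 1011.6, ∠ = arctan(153/1000) ≈ 8.70°
∠T = 88.50° − 53.70° = 34.80°

34.8°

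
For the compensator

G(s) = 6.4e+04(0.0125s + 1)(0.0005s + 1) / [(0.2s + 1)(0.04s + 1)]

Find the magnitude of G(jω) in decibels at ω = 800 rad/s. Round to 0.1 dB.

At ω = 800 rad/s:
zero (1 + j800·0.0125) = 1 + j10 → |·| ≈ 10.05, ∠ ≈ 84.29°
zero (1 + j800·0.0005) = 1 + j0.4 → |·| ≈ 1.077, ∠ ≈ 21.80°
pole (1 + j800·0.2) = 1 + j160 → |·| ≈ 160, ∠ ≈ 89.64°
pole (1 + j800·0.04) = 1 + j32 → |·| ≈ 32.016, ∠ ≈ 88.21°
|G| = 6.4e+04 · 10.05 · 1.077 / (160 · 32.016) ≈ 135.23
Gain = 20 log₁₀(135.23) ≈ 42.62 dB

42.6 dB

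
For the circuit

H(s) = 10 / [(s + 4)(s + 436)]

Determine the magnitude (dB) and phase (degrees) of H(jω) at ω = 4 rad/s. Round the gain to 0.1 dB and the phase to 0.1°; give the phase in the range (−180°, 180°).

-47.8 dB, -45.5°

At s = jω = j4:
pole (s+4): 4 + j4 → |·| = √(4²+4²) = √32 ≈ 5.6569, ∠ = arctan(4/4) ≈ 45.00°
pole (s+436): 436 + j4 → |·| = √(436²+4²) = √190112 ≈ 436.02, ∠ = arctan(4/436) ≈ 0.53°
|H| = 10 / 2466.5 ≈ 0.0040543
Gain = 20 log₁₀(0.0040543) ≈ -47.84 dB
∠H = 0.00° − 45.53° = -45.53°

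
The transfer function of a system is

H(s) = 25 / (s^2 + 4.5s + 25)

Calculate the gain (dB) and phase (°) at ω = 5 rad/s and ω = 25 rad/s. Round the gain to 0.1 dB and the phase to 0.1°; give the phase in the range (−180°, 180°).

ω = 5: 0.9 dB, -90.0°; ω = 25: -27.8 dB, -169.4°

At s = jω = j5:
quadratic: (j5)² + 4.5·j5 + 25 = 0 + j22.5 → |·| ≈ 22.5, ∠ ≈ 90.00°
|H| = 25 / 22.5 ≈ 1.1111
Gain = 20 log₁₀(1.1111) ≈ 0.92 dB
∠H = 0.00° − 90.00° = -90.00°

At s = jω = j25:
quadratic: (j25)² + 4.5·j25 + 25 = -600 + j112.5 → |·| ≈ 610.46, ∠ ≈ 169.38°
|H| = 25 / 610.46 ≈ 0.040953
Gain = 20 log₁₀(0.040953) ≈ -27.75 dB
∠H = 0.00° − 169.38° = -169.38°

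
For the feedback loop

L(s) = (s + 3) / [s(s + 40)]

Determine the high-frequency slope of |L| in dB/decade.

-20 dB/decade

Each pole contributes −20 dB/decade at high frequency; each zero contributes +20 dB/decade.
Net: 1 zero(s) − 2 pole(s) → -20 dB/decade.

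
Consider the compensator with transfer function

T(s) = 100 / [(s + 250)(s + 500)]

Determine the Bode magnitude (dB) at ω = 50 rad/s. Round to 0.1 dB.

-62.2 dB

At s = jω = j50:
pole (s+250): 250 + j50 → |·| = √(250²+50²) = √65000 ≈ 254.95, ∠ = arctan(50/250) ≈ 11.31°
pole (s+500): 500 + j50 → |·| = √(500²+50²) = √252500 ≈ 502.49, ∠ = arctan(50/500) ≈ 5.71°
|T| = 100 / 1.2811e+05 ≈ 0.00078058
Gain = 20 log₁₀(0.00078058) ≈ -62.15 dB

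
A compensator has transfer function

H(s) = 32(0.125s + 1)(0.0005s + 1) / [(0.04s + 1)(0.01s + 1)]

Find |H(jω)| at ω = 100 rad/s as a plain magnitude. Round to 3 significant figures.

68.9

At ω = 100 rad/s:
zero (1 + j100·0.125) = 1 + j12.5 → |·| ≈ 12.54, ∠ ≈ 85.43°
zero (1 + j100·0.0005) = 1 + j0.05 → |·| ≈ 1.0012, ∠ ≈ 2.86°
pole (1 + j100·0.04) = 1 + j4 → |·| ≈ 4.1231, ∠ ≈ 75.96°
pole (1 + j100·0.01) = 1 + j1 → |·| ≈ 1.4142, ∠ ≈ 45.00°
|H| = 32 · 12.54 · 1.0012 / (4.1231 · 1.4142) ≈ 68.902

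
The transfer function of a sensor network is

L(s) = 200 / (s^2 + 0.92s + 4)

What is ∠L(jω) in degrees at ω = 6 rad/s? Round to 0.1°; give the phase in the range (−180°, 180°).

-170.2°

At s = jω = j6:
quadratic: (j6)² + 0.92·j6 + 4 = -32 + j5.52 → |·| ≈ 32.473, ∠ ≈ 170.21°
∠L = 0.00° − 170.21° = -170.21°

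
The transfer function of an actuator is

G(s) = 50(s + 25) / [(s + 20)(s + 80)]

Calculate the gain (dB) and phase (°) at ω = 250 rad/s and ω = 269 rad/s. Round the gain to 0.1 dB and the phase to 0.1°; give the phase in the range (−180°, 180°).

At s = jω = j250:
zero (s+25): 25 + j250 → |·| = √(25²+250²) = √63125 ≈ 251.25, ∠ = arctan(250/25) ≈ 84.29°
pole (s+20): 20 + j250 → |·| = √(20²+250²) = √62900 ≈ 250.8, ∠ = arctan(250/20) ≈ 85.43°
pole (s+80): 80 + j250 → |·| = √(80²+250²) = √68900 ≈ 262.49, ∠ = arctan(250/80) ≈ 72.26°
|G| = 50 · 251.25 / 65832 ≈ 0.19083
Gain = 20 log₁₀(0.19083) ≈ -14.39 dB
∠G = 84.29° − 157.69° = -73.40°

At s = jω = j269:
zero (s+25): 25 + j269 → |·| = √(25²+269²) = √72986 ≈ 270.16, ∠ = arctan(269/25) ≈ 84.69°
pole (s+20): 20 + j269 → |·| = √(20²+269²) = √72761 ≈ 269.74, ∠ = arctan(269/20) ≈ 85.75°
pole (s+80): 80 + j269 → |·| = √(80²+269²) = √78761 ≈ 280.64, ∠ = arctan(269/80) ≈ 73.44°
|G| = 50 · 270.16 / 75700 ≈ 0.17844
Gain = 20 log₁₀(0.17844) ≈ -14.97 dB
∠G = 84.69° − 159.19° = -74.50°

ω = 250: -14.4 dB, -73.4°; ω = 269: -15.0 dB, -74.5°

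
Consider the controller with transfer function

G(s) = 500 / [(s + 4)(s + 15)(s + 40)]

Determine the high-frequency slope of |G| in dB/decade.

Each pole contributes −20 dB/decade at high frequency; each zero contributes +20 dB/decade.
Net: 0 zero(s) − 3 pole(s) → -60 dB/decade.

-60 dB/decade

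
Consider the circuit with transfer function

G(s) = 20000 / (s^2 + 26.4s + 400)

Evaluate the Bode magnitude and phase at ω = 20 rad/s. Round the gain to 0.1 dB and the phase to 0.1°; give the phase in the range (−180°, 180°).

At s = jω = j20:
quadratic: (j20)² + 26.4·j20 + 400 = 0 + j528 → |·| ≈ 528, ∠ ≈ 90.00°
|G| = 20000 / 528 ≈ 37.879
Gain = 20 log₁₀(37.879) ≈ 31.57 dB
∠G = 0.00° − 90.00° = -90.00°

31.6 dB, -90.0°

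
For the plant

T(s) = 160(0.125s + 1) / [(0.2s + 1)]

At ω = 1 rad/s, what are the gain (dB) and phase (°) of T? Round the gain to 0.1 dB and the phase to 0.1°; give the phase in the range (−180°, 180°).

44.0 dB, -4.2°

At ω = 1 rad/s:
zero (1 + j1·0.125) = 1 + j0.125 → |·| ≈ 1.0078, ∠ ≈ 7.13°
pole (1 + j1·0.2) = 1 + j0.2 → |·| ≈ 1.0198, ∠ ≈ 11.31°
|T| = 160 · 1.0078 / (1.0198) ≈ 158.12
Gain = 20 log₁₀(158.12) ≈ 43.98 dB
∠T = (7.13°) − (11.31°) = -4.18°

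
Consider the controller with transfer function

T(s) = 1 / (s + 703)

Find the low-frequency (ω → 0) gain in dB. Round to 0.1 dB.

T(0) = 1 / 703 ≈ 0.0014225
20 log₁₀(0.0014225) ≈ -56.94 dB

-56.9 dB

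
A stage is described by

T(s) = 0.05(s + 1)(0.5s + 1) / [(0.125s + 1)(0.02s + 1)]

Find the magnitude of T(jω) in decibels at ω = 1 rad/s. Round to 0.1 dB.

-22.1 dB

At ω = 1 rad/s:
zero (1 + j1·1) = 1 + j1 → |·| ≈ 1.4142, ∠ ≈ 45.00°
zero (1 + j1·0.5) = 1 + j0.5 → |·| ≈ 1.118, ∠ ≈ 26.57°
pole (1 + j1·0.125) = 1 + j0.125 → |·| ≈ 1.0078, ∠ ≈ 7.13°
pole (1 + j1·0.02) = 1 + j0.02 → |·| ≈ 1.0002, ∠ ≈ 1.15°
|T| = 0.05 · 1.4142 · 1.118 / (1.0078 · 1.0002) ≈ 0.078426
Gain = 20 log₁₀(0.078426) ≈ -22.11 dB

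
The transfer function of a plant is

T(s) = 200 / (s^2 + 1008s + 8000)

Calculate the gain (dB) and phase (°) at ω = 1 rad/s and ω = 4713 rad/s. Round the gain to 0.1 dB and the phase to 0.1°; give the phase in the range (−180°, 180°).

Substitute s = j1:
Numerator: 200 = 200 + j0
Denominator: (j1)^2 + 1008(j1) + 8000 = 7999 + j1008
|N| = √(200² + 0²) ≈ 200, ∠N ≈ 0.00°
|D| = √(7999² + 1008²) ≈ 8062.3, ∠D ≈ 7.18°
|T| = 200 / 8062.3 ≈ 0.024807
Gain = 20 log₁₀(0.024807) ≈ -32.11 dB
∠T = 0.00° − 7.18° = -7.18°

Substitute s = j4713:
Numerator: 200 = 200 + j0
Denominator: (j4713)^2 + 1008(j4713) + 8000 = -22204369 + j4750704
|N| = √(200² + 0²) ≈ 200, ∠N ≈ 0.00°
|D| = √(22204369² + 4750704²) ≈ 2.2707e+07, ∠D ≈ 167.92°
|T| = 200 / 2.2707e+07 ≈ 8.8079e-06
Gain = 20 log₁₀(8.8079e-06) ≈ -101.10 dB
∠T = 0.00° − 167.92° = -167.92°

ω = 1: -32.1 dB, -7.2°; ω = 4713: -101.1 dB, -167.9°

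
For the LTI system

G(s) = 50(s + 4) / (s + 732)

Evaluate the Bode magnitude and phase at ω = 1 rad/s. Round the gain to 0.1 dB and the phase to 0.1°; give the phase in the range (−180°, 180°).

-11.0 dB, 14.0°

At s = jω = j1:
zero (s+4): 4 + j1 → |·| = √(4²+1²) = √17 ≈ 4.1231, ∠ = arctan(1/4) ≈ 14.04°
pole (s+732): 732 + j1 → |·| = √(732²+1²) = √535825 ≈ 732, ∠ = arctan(1/732) ≈ 0.08°
|G| = 50 · 4.1231 / 732 ≈ 0.28163
Gain = 20 log₁₀(0.28163) ≈ -11.01 dB
∠G = 14.04° − 0.08° = 13.96°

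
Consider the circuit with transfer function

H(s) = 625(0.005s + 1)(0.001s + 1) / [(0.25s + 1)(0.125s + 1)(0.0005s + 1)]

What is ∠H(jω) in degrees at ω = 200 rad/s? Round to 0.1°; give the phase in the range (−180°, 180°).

At ω = 200 rad/s:
zero (1 + j200·0.005) = 1 + j1 → |·| ≈ 1.4142, ∠ ≈ 45.00°
zero (1 + j200·0.001) = 1 + j0.2 → |·| ≈ 1.0198, ∠ ≈ 11.31°
pole (1 + j200·0.25) = 1 + j50 → |·| ≈ 50.01, ∠ ≈ 88.85°
pole (1 + j200·0.125) = 1 + j25 → |·| ≈ 25.02, ∠ ≈ 87.71°
pole (1 + j200·0.0005) = 1 + j0.1 → |·| ≈ 1.005, ∠ ≈ 5.71°
∠H = (45.00° + 11.31°) − (88.85° + 87.71° + 5.71°) = -125.96°

-126.0°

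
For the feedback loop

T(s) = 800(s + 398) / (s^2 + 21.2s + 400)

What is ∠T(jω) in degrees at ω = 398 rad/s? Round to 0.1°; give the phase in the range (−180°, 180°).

-131.9°

At s = jω = j398:
zero (s+398): 398 + j398 → |·| = √(398²+398²) = √316808 ≈ 562.86, ∠ = arctan(398/398) ≈ 45.00°
quadratic: (j398)² + 21.2·j398 + 400 = -158004 + j8437.6 → |·| ≈ 1.5823e+05, ∠ ≈ 176.94°
∠T = 45.00° − 176.94° = -131.94°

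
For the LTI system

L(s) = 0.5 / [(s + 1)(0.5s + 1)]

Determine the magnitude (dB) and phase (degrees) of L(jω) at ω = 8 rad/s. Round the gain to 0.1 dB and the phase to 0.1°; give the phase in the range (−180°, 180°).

-36.5 dB, -158.8°

At ω = 8 rad/s:
pole (1 + j8·1) = 1 + j8 → |·| ≈ 8.0623, ∠ ≈ 82.87°
pole (1 + j8·0.5) = 1 + j4 → |·| ≈ 4.1231, ∠ ≈ 75.96°
|L| = 0.5 · 1 / (8.0623 · 4.1231) ≈ 0.015041
Gain = 20 log₁₀(0.015041) ≈ -36.45 dB
∠L = (0°) − (82.87° + 75.96°) = -158.83°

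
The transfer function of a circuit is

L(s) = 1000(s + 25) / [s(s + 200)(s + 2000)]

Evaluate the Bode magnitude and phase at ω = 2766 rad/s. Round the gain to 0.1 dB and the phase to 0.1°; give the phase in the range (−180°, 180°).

-79.5 dB, -140.5°

At s = jω = j2766:
zero (s+25): 25 + j2766 → |·| = √(25²+2766²) = √7651381 ≈ 2766.1, ∠ = arctan(2766/25) ≈ 89.48°
pole (s+200): 200 + j2766 → |·| = √(200²+2766²) = √7690756 ≈ 2773.2, ∠ = arctan(2766/200) ≈ 85.86°
pole (s+2000): 2000 + j2766 → |·| = √(2000²+2766²) = √11650756 ≈ 3413.3, ∠ = arctan(2766/2000) ≈ 54.13°
pole at origin: |s| = 2766, ∠ = 90.00° (in denominator)
|L| = 1000 · 2766.1 / 2.6182e+10 ≈ 0.00010565
Gain = 20 log₁₀(0.00010565) ≈ -79.52 dB
∠L = 89.48° − 229.99° = -140.51°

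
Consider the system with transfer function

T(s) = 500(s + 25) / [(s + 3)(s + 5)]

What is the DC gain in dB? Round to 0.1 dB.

58.4 dB

T(0) = 500·25 / (3·5) ≈ 833.33
20 log₁₀(833.33) ≈ 58.42 dB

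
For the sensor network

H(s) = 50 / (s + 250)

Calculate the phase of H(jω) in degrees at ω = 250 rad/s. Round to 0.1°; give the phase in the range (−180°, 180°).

At s = jω = j250:
pole (s+250): 250 + j250 → |·| = √(250²+250²) = √125000 ≈ 353.55, ∠ = arctan(250/250) ≈ 45.00°
∠H = 0.00° − 45.00° = -45.00°

-45.0°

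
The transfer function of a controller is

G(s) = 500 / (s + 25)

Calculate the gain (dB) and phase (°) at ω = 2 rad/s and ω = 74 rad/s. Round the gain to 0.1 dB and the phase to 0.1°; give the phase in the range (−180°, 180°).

ω = 2: 26.0 dB, -4.6°; ω = 74: 16.1 dB, -71.3°

At s = jω = j2:
pole (s+25): 25 + j2 → |·| = √(25²+2²) = √629 ≈ 25.08, ∠ = arctan(2/25) ≈ 4.57°
|G| = 500 / 25.08 ≈ 19.936
Gain = 20 log₁₀(19.936) ≈ 25.99 dB
∠G = 0.00° − 4.57° = -4.57°

At s = jω = j74:
pole (s+25): 25 + j74 → |·| = √(25²+74²) = √6101 ≈ 78.109, ∠ = arctan(74/25) ≈ 71.33°
|G| = 500 / 78.109 ≈ 6.4013
Gain = 20 log₁₀(6.4013) ≈ 16.13 dB
∠G = 0.00° − 71.33° = -71.33°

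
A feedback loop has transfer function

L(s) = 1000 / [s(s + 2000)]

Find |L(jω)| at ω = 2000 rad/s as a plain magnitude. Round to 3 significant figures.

At s = jω = j2000:
pole (s+2000): 2000 + j2000 → |·| = √(2000²+2000²) = √8000000 ≈ 2828.4, ∠ = arctan(2000/2000) ≈ 45.00°
pole at origin: |s| = 2000, ∠ = 90.00° (in denominator)
|L| = 1000 / 5.6568e+06 ≈ 0.00017678

0.000177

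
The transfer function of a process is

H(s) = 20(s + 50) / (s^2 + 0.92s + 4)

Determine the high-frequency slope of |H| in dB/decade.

Each pole contributes −20 dB/decade at high frequency; each zero contributes +20 dB/decade.
Net: 1 zero(s) − 2 pole(s) → -20 dB/decade.

-20 dB/decade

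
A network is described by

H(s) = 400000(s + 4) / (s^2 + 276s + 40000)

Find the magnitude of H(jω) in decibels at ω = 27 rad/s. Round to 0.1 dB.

48.7 dB

At s = jω = j27:
zero (s+4): 4 + j27 → |·| = √(4²+27²) = √745 ≈ 27.295, ∠ = arctan(27/4) ≈ 81.57°
quadratic: (j27)² + 276·j27 + 40000 = 39271 + j7452 → |·| ≈ 39972, ∠ ≈ 10.74°
|H| = 400000 · 27.295 / 39972 ≈ 273.14
Gain = 20 log₁₀(273.14) ≈ 48.73 dB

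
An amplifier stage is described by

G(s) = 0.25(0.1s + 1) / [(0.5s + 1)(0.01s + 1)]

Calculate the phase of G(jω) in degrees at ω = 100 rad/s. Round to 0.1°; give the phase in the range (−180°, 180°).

At ω = 100 rad/s:
zero (1 + j100·0.1) = 1 + j10 → |·| ≈ 10.05, ∠ ≈ 84.29°
pole (1 + j100·0.5) = 1 + j50 → |·| ≈ 50.01, ∠ ≈ 88.85°
pole (1 + j100·0.01) = 1 + j1 → |·| ≈ 1.4142, ∠ ≈ 45.00°
∠G = (84.29°) − (88.85° + 45.00°) = -49.56°

-49.6°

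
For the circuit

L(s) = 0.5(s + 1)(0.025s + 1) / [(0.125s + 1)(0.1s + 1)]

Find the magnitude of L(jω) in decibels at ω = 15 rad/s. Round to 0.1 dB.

At ω = 15 rad/s:
zero (1 + j15·1) = 1 + j15 → |·| ≈ 15.033, ∠ ≈ 86.19°
zero (1 + j15·0.025) = 1 + j0.375 → |·| ≈ 1.068, ∠ ≈ 20.56°
pole (1 + j15·0.125) = 1 + j1.875 → |·| ≈ 2.125, ∠ ≈ 61.93°
pole (1 + j15·0.1) = 1 + j1.5 → |·| ≈ 1.8028, ∠ ≈ 56.31°
|L| = 0.5 · 15.033 · 1.068 / (2.125 · 1.8028) ≈ 2.0955
Gain = 20 log₁₀(2.0955) ≈ 6.43 dB

6.4 dB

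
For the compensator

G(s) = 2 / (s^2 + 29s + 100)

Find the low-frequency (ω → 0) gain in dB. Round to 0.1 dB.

G(0) = 2 / 100 = 0.02
20 log₁₀(0.02) ≈ -33.98 dB

-34.0 dB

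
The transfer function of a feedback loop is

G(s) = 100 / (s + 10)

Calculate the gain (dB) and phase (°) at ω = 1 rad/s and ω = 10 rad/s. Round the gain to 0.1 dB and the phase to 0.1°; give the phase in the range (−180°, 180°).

Substitute s = j1:
Numerator: 100 = 100 + j0
Denominator: (j1) + 10 = 10 + j1
|N| = √(100² + 0²) ≈ 100, ∠N ≈ 0.00°
|D| = √(10² + 1²) ≈ 10.05, ∠D ≈ 5.71°
|G| = 100 / 10.05 ≈ 9.9502
Gain = 20 log₁₀(9.9502) ≈ 19.96 dB
∠G = 0.00° − 5.71° = -5.71°

Substitute s = j10:
Numerator: 100 = 100 + j0
Denominator: (j10) + 10 = 10 + j10
|N| = √(100² + 0²) ≈ 100, ∠N ≈ 0.00°
|D| = √(10² + 10²) ≈ 14.142, ∠D ≈ 45.00°
|G| = 100 / 14.142 ≈ 7.0711
Gain = 20 log₁₀(7.0711) ≈ 16.99 dB
∠G = 0.00° − 45.00° = -45.00°

ω = 1: 20.0 dB, -5.7°; ω = 10: 17.0 dB, -45.0°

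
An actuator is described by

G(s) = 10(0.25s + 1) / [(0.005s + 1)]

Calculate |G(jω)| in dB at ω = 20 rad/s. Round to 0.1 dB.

34.1 dB

At ω = 20 rad/s:
zero (1 + j20·0.25) = 1 + j5 → |·| ≈ 5.099, ∠ ≈ 78.69°
pole (1 + j20·0.005) = 1 + j0.1 → |·| ≈ 1.005, ∠ ≈ 5.71°
|G| = 10 · 5.099 / (1.005) ≈ 50.736
Gain = 20 log₁₀(50.736) ≈ 34.11 dB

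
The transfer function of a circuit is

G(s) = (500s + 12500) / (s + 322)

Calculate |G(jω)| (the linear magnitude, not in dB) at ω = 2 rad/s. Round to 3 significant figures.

38.9

Substitute s = j2:
Numerator: 500(j2) + 12500 = 12500 + j1000
Denominator: (j2) + 322 = 322 + j2
|N| = √(12500² + 1000²) ≈ 12540, ∠N ≈ 4.57°
|D| = √(322² + 2²) ≈ 322.01, ∠D ≈ 0.36°
|G| = 12540 / 322.01 ≈ 38.943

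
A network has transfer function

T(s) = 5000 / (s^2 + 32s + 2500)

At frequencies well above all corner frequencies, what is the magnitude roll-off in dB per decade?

Each pole contributes −20 dB/decade at high frequency; each zero contributes +20 dB/decade.
Net: 0 zero(s) − 2 pole(s) → -40 dB/decade.

-40 dB/decade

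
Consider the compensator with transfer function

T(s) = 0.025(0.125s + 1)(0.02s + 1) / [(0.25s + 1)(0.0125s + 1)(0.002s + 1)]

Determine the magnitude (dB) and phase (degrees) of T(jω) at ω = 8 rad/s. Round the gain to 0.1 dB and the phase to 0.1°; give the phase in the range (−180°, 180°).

-36.0 dB, -16.0°

At ω = 8 rad/s:
zero (1 + j8·0.125) = 1 + j1 → |·| ≈ 1.4142, ∠ ≈ 45.00°
zero (1 + j8·0.02) = 1 + j0.16 → |·| ≈ 1.0127, ∠ ≈ 9.09°
pole (1 + j8·0.25) = 1 + j2 → |·| ≈ 2.2361, ∠ ≈ 63.43°
pole (1 + j8·0.0125) = 1 + j0.1 → |·| ≈ 1.005, ∠ ≈ 5.71°
pole (1 + j8·0.002) = 1 + j0.016 → |·| ≈ 1.0001, ∠ ≈ 0.92°
|T| = 0.025 · 1.4142 · 1.0127 / (2.2361 · 1.005 · 1.0001) ≈ 0.015931
Gain = 20 log₁₀(0.015931) ≈ -35.96 dB
∠T = (45.00° + 9.09°) − (63.43° + 5.71° + 0.92°) = -15.97°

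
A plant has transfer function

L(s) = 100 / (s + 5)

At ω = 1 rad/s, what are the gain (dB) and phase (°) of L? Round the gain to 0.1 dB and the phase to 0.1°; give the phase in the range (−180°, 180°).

25.9 dB, -11.3°

Substitute s = j1:
Numerator: 100 = 100 + j0
Denominator: (j1) + 5 = 5 + j1
|N| = √(100² + 0²) ≈ 100, ∠N ≈ 0.00°
|D| = √(5² + 1²) ≈ 5.099, ∠D ≈ 11.31°
|L| = 100 / 5.099 ≈ 19.612
Gain = 20 log₁₀(19.612) ≈ 25.85 dB
∠L = 0.00° − 11.31° = -11.31°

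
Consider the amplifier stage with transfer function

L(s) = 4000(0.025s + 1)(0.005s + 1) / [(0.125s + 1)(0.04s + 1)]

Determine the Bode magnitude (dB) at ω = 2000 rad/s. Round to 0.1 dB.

At ω = 2000 rad/s:
zero (1 + j2000·0.025) = 1 + j50 → |·| ≈ 50.01, ∠ ≈ 88.85°
zero (1 + j2000·0.005) = 1 + j10 → |·| ≈ 10.05, ∠ ≈ 84.29°
pole (1 + j2000·0.125) = 1 + j250 → |·| ≈ 250, ∠ ≈ 89.77°
pole (1 + j2000·0.04) = 1 + j80 → |·| ≈ 80.006, ∠ ≈ 89.28°
|L| = 4000 · 50.01 · 10.05 / (250 · 80.006) ≈ 100.51
Gain = 20 log₁₀(100.51) ≈ 40.04 dB

40.0 dB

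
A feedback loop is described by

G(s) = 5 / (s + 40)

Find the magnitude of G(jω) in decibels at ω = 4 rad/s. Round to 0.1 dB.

At s = jω = j4:
pole (s+40): 40 + j4 → |·| = √(40²+4²) = √1616 ≈ 40.2, ∠ = arctan(4/40) ≈ 5.71°
|G| = 5 / 40.2 ≈ 0.12438
Gain = 20 log₁₀(0.12438) ≈ -18.10 dB

-18.1 dB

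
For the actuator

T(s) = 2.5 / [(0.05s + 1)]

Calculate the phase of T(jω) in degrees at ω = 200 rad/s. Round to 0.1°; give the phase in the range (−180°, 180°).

-84.3°

At ω = 200 rad/s:
pole (1 + j200·0.05) = 1 + j10 → |·| ≈ 10.05, ∠ ≈ 84.29°
∠T = (0°) − (84.29°) = -84.29°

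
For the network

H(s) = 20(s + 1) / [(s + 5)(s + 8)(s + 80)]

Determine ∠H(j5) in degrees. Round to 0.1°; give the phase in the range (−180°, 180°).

At s = jω = j5:
zero (s+1): 1 + j5 → |·| = √(1²+5²) = √26 ≈ 5.099, ∠ = arctan(5/1) ≈ 78.69°
pole (s+5): 5 + j5 → |·| = √(5²+5²) = √50 ≈ 7.0711, ∠ = arctan(5/5) ≈ 45.00°
pole (s+8): 8 + j5 → |·| = √(8²+5²) = √89 ≈ 9.434, ∠ = arctan(5/8) ≈ 32.01°
pole (s+80): 80 + j5 → |·| = √(80²+5²) = √6425 ≈ 80.156, ∠ = arctan(5/80) ≈ 3.58°
∠H = 78.69° − 80.59° = -1.90°

-1.9°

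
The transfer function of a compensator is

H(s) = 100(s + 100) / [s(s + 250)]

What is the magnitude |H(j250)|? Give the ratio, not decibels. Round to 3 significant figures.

At s = jω = j250:
zero (s+100): 100 + j250 → |·| = √(100²+250²) = √72500 ≈ 269.26, ∠ = arctan(250/100) ≈ 68.20°
pole (s+250): 250 + j250 → |·| = √(250²+250²) = √125000 ≈ 353.55, ∠ = arctan(250/250) ≈ 45.00°
pole at origin: |s| = 250, ∠ = 90.00° (in denominator)
|H| = 100 · 269.26 / 88388 ≈ 0.30463

0.305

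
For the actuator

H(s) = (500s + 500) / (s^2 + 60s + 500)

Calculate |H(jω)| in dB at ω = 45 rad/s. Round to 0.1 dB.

17.2 dB

Substitute s = j45:
Numerator: 500(j45) + 500 = 500 + j22500
Denominator: (j45)^2 + 60(j45) + 500 = -1525 + j2700
|N| = √(500² + 22500²) ≈ 22506, ∠N ≈ 88.73°
|D| = √(1525² + 2700²) ≈ 3100.9, ∠D ≈ 119.46°
|H| = 22506 / 3100.9 ≈ 7.2579
Gain = 20 log₁₀(7.2579) ≈ 17.22 dB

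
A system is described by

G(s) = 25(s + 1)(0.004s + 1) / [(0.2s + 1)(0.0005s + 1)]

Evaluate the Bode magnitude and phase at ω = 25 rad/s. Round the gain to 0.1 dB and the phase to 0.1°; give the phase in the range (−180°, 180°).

At ω = 25 rad/s:
zero (1 + j25·1) = 1 + j25 → |·| ≈ 25.02, ∠ ≈ 87.71°
zero (1 + j25·0.004) = 1 + j0.1 → |·| ≈ 1.005, ∠ ≈ 5.71°
pole (1 + j25·0.2) = 1 + j5 → |·| ≈ 5.099, ∠ ≈ 78.69°
pole (1 + j25·0.0005) = 1 + j0.0125 → |·| ≈ 1.0001, ∠ ≈ 0.72°
|G| = 25 · 25.02 · 1.005 / (5.099 · 1.0001) ≈ 123.27
Gain = 20 log₁₀(123.27) ≈ 41.82 dB
∠G = (87.71° + 5.71°) − (78.69° + 0.72°) = 14.01°

41.8 dB, 14.0°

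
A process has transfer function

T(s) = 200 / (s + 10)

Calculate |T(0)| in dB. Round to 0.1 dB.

T(0) = 200 / 10 = 20
20 log₁₀(20) ≈ 26.02 dB

26.0 dB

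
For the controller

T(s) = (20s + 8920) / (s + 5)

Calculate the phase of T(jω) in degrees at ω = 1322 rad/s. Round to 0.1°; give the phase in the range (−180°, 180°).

-18.4°

Substitute s = j1322:
Numerator: 20(j1322) + 8920 = 8920 + j26440
Denominator: (j1322) + 5 = 5 + j1322
|N| = √(8920² + 26440²) ≈ 27904, ∠N ≈ 71.36°
|D| = √(5² + 1322²) ≈ 1322, ∠D ≈ 89.78°
∠T = 71.36° − 89.78° = -18.42°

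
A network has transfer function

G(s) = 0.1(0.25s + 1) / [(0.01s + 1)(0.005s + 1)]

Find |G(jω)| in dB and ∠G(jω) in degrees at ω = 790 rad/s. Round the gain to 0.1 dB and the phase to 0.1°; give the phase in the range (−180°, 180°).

-4.3 dB, -68.9°

At ω = 790 rad/s:
zero (1 + j790·0.25) = 1 + j197.5 → |·| ≈ 197.5, ∠ ≈ 89.71°
pole (1 + j790·0.01) = 1 + j7.9 → |·| ≈ 7.963, ∠ ≈ 82.79°
pole (1 + j790·0.005) = 1 + j3.95 → |·| ≈ 4.0746, ∠ ≈ 75.79°
|G| = 0.1 · 197.5 / (7.963 · 4.0746) ≈ 0.6087
Gain = 20 log₁₀(0.6087) ≈ -4.31 dB
∠G = (89.71°) − (82.79° + 75.79°) = -68.87°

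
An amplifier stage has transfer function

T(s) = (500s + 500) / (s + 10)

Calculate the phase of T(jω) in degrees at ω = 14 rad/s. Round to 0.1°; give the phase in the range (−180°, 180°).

Substitute s = j14:
Numerator: 500(j14) + 500 = 500 + j7000
Denominator: (j14) + 10 = 10 + j14
|N| = √(500² + 7000²) ≈ 7017.8, ∠N ≈ 85.91°
|D| = √(10² + 14²) ≈ 17.205, ∠D ≈ 54.46°
∠T = 85.91° − 54.46° = 31.45°

31.5°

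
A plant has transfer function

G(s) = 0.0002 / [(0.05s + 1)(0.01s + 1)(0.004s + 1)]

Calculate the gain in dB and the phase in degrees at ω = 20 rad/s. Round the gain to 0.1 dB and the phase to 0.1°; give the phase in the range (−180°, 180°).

-77.2 dB, -60.9°

At ω = 20 rad/s:
pole (1 + j20·0.05) = 1 + j1 → |·| ≈ 1.4142, ∠ ≈ 45.00°
pole (1 + j20·0.01) = 1 + j0.2 → |·| ≈ 1.0198, ∠ ≈ 11.31°
pole (1 + j20·0.004) = 1 + j0.08 → |·| ≈ 1.0032, ∠ ≈ 4.57°
|G| = 0.0002 · 1 / (1.4142 · 1.0198 · 1.0032) ≈ 0.00013823
Gain = 20 log₁₀(0.00013823) ≈ -77.19 dB
∠G = (0°) − (45.00° + 11.31° + 4.57°) = -60.88°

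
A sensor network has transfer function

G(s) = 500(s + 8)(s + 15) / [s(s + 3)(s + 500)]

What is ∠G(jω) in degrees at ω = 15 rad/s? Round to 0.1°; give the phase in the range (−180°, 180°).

-63.5°

At s = jω = j15:
zero (s+8): 8 + j15 → |·| = √(8²+15²) = √289 ≈ 17, ∠ = arctan(15/8) ≈ 61.93°
zero (s+15): 15 + j15 → |·| = √(15²+15²) = √450 ≈ 21.213, ∠ = arctan(15/15) ≈ 45.00°
pole (s+3): 3 + j15 → |·| = √(3²+15²) = √234 ≈ 15.297, ∠ = arctan(15/3) ≈ 78.69°
pole (s+500): 500 + j15 → |·| = √(500²+15²) = √250225 ≈ 500.22, ∠ = arctan(15/500) ≈ 1.72°
pole at origin: |s| = 15, ∠ = 90.00° (in denominator)
∠G = 106.93° − 170.41° = -63.48°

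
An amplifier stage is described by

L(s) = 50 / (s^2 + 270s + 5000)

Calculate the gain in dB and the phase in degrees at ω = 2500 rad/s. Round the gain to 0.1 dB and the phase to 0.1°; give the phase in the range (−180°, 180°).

Substitute s = j2500:
Numerator: 50 = 50 + j0
Denominator: (j2500)^2 + 270(j2500) + 5000 = -6245000 + j675000
|N| = √(50² + 0²) ≈ 50, ∠N ≈ 0.00°
|D| = √(6245000² + 675000²) ≈ 6.2814e+06, ∠D ≈ 173.83°
|L| = 50 / 6.2814e+06 ≈ 7.96e-06
Gain = 20 log₁₀(7.96e-06) ≈ -101.98 dB
∠L = 0.00° − 173.83° = -173.83°

-102.0 dB, -173.8°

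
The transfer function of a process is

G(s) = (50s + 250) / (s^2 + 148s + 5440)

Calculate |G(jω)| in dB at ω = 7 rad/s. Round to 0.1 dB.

-22.1 dB

Substitute s = j7:
Numerator: 50(j7) + 250 = 250 + j350
Denominator: (j7)^2 + 148(j7) + 5440 = 5391 + j1036
|N| = √(250² + 350²) ≈ 430.12, ∠N ≈ 54.46°
|D| = √(5391² + 1036²) ≈ 5489.6, ∠D ≈ 10.88°
|G| = 430.12 / 5489.6 ≈ 0.078352
Gain = 20 log₁₀(0.078352) ≈ -22.12 dB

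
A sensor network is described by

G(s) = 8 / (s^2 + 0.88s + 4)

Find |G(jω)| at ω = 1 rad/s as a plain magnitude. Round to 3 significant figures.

At s = jω = j1:
quadratic: (j1)² + 0.88·j1 + 4 = 3 + j0.88 → |·| ≈ 3.1264, ∠ ≈ 16.35°
|G| = 8 / 3.1264 ≈ 2.5589

2.56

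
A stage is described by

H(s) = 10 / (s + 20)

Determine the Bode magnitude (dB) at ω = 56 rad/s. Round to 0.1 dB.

-15.5 dB

At s = jω = j56:
pole (s+20): 20 + j56 → |·| = √(20²+56²) = √3536 ≈ 59.464, ∠ = arctan(56/20) ≈ 70.35°
|H| = 10 / 59.464 ≈ 0.16817
Gain = 20 log₁₀(0.16817) ≈ -15.49 dB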